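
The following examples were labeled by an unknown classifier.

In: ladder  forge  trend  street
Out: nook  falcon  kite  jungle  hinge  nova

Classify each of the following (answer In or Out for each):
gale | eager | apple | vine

Out, In, Out, Out

The simplest hypothesis consistent with all the labels is: contains 'r'.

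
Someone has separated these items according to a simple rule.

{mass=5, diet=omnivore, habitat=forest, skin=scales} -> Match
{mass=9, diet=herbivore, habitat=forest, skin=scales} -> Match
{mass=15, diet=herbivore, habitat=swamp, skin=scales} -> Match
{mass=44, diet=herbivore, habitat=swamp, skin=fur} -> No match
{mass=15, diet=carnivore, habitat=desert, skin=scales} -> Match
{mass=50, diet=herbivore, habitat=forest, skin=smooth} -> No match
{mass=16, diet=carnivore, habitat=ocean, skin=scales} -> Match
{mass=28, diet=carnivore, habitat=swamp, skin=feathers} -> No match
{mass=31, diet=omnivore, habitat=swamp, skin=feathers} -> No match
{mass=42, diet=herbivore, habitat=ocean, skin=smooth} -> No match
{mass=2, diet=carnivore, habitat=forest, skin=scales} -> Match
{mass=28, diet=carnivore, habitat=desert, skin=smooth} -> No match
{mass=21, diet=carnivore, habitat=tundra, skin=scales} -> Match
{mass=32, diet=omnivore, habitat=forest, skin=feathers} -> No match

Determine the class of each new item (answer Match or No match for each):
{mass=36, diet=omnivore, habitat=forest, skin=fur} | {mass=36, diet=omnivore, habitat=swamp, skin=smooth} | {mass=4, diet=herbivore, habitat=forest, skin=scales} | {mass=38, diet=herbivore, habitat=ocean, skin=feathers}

No match, No match, Match, No match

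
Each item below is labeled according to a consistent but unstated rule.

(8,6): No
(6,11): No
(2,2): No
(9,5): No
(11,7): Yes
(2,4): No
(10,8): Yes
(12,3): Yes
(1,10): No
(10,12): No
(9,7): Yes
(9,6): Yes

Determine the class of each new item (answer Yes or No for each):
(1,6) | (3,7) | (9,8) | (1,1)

The simplest hypothesis consistent with all the labels is: first > second AND sum ≥ 15.
(1,6): No (1 < 6, 1+6 = 7). (3,7): No (3 < 7, 3+7 = 10). (9,8): Yes (9 > 8, 9+8 = 17). (1,1): No (1 = 1, 1+1 = 2).

No, No, Yes, No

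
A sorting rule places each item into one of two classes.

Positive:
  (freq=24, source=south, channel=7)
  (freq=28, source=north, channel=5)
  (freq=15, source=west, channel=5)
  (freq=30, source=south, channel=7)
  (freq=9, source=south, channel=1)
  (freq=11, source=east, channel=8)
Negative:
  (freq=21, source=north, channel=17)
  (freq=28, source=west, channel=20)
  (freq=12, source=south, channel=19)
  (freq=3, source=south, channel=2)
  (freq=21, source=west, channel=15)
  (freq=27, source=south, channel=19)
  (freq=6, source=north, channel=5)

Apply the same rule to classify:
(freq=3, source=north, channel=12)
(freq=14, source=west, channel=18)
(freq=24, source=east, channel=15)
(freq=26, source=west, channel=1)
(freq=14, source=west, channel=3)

Negative, Negative, Negative, Positive, Positive

The simplest hypothesis consistent with all the labels is: freq ≥ 9 AND channel ≤ 8.
(freq=3, source=north, channel=12) → freq = 3, channel = 12 → Negative. (freq=14, source=west, channel=18) → freq = 14, channel = 18 → Negative. (freq=24, source=east, channel=15) → freq = 24, channel = 15 → Negative. (freq=26, source=west, channel=1) → freq = 26, channel = 1 → Positive. (freq=14, source=west, channel=3) → freq = 14, channel = 3 → Positive.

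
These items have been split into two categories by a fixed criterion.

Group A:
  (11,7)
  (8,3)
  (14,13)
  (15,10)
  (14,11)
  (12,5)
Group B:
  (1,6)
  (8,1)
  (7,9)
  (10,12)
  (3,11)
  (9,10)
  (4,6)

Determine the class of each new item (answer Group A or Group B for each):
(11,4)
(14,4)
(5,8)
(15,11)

The rule appears to be: first > second AND sum ≥ 10.
(11,4): 11 > 4, 11+4 = 15, has this property → Group A.
(14,4): 14 > 4, 14+4 = 18, has this property → Group A.
(5,8): 5 < 8, 5+8 = 13, fails this test → Group B.
(15,11): 15 > 11, 15+11 = 26, has this property → Group A.

Group A, Group A, Group B, Group A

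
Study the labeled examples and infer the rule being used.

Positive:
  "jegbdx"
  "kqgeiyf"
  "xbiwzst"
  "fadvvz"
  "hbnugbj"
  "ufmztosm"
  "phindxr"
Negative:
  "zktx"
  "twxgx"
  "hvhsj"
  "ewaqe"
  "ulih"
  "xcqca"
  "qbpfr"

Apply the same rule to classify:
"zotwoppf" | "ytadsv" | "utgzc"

Positive, Positive, Negative

The common property of the 'Positive' items is: length ≥ 6. No 'Negative' item has it.
"zotwoppf" — length 8, hence Positive. "ytadsv" — length 6, hence Positive. "utgzc" — length 5, hence Negative.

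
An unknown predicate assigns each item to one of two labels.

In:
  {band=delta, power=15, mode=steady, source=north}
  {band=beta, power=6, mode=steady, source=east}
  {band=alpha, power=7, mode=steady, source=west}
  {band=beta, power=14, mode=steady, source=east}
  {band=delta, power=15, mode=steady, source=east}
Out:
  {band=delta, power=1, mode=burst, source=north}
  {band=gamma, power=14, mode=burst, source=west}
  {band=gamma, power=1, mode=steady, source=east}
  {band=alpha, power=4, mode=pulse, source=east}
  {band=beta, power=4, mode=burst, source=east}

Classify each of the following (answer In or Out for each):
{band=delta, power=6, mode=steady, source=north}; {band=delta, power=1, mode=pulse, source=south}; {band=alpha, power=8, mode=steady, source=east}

The simplest hypothesis consistent with all the labels is: mode is steady AND power ≥ 4.
{band=delta, power=6, mode=steady, source=north}: mode is steady, power = 6, matches → In.
{band=delta, power=1, mode=pulse, source=south}: mode is pulse, power = 1, does not fit → Out.
{band=alpha, power=8, mode=steady, source=east}: mode is steady, power = 8, matches → In.

In, Out, In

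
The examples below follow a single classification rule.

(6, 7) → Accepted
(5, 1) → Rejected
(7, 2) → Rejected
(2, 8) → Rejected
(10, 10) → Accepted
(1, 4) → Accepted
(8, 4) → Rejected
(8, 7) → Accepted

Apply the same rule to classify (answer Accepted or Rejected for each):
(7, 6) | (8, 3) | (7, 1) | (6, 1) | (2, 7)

Accepted, Rejected, Rejected, Rejected, Rejected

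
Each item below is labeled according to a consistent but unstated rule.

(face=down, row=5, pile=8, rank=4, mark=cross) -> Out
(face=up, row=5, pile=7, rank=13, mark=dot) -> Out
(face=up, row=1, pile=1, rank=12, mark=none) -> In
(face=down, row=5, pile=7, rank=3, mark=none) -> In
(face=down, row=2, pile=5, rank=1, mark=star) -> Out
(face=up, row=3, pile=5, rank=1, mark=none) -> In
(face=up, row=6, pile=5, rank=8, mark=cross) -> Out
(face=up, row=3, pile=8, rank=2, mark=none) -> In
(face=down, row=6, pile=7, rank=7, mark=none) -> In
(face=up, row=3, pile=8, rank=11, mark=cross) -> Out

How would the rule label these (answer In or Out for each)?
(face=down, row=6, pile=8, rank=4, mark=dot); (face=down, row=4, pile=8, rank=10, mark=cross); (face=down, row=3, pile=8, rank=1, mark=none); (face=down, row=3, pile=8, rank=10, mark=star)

Out, Out, In, Out

Rule: mark is none. This holds for each 'In' example and fails for each 'Out' one.
(face=down, row=6, pile=8, rank=4, mark=dot): mark is dot, does not pass → Out.
(face=down, row=4, pile=8, rank=10, mark=cross): mark is cross, does not pass → Out.
(face=down, row=3, pile=8, rank=1, mark=none): mark is none, meets the rule → In.
(face=down, row=3, pile=8, rank=10, mark=star): mark is star, does not pass → Out.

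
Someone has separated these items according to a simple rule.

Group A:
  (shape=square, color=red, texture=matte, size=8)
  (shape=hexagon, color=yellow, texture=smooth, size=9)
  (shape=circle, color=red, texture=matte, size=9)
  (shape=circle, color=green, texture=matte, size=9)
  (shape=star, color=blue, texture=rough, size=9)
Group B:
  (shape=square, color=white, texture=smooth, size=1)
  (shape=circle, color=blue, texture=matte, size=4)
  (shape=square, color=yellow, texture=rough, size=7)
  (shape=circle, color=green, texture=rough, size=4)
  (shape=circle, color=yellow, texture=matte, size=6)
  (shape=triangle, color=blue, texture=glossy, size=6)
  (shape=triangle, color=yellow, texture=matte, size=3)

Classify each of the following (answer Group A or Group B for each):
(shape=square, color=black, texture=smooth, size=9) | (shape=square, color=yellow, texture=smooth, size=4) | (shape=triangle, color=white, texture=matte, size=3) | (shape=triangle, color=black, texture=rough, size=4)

Group A, Group B, Group B, Group B

The simplest hypothesis consistent with all the labels is: size ≥ 8.
(shape=square, color=black, texture=smooth, size=9): Group A (size = 9). (shape=square, color=yellow, texture=smooth, size=4): Group B (size = 4). (shape=triangle, color=white, texture=matte, size=3): Group B (size = 3). (shape=triangle, color=black, texture=rough, size=4): Group B (size = 4).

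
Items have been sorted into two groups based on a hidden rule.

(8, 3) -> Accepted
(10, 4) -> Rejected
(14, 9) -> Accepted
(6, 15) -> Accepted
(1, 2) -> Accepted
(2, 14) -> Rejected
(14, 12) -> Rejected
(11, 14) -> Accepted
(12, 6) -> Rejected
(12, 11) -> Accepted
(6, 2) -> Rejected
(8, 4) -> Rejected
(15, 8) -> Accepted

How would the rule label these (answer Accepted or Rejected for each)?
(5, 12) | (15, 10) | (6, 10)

Accepted, Accepted, Rejected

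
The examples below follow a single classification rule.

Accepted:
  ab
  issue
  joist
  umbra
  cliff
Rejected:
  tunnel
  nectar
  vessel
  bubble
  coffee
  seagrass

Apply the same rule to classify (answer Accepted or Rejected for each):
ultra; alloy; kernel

A rule that fits every label: length ≤ 5 — true of each 'Accepted' example, false of each 'Rejected' one.

Accepted, Accepted, Rejected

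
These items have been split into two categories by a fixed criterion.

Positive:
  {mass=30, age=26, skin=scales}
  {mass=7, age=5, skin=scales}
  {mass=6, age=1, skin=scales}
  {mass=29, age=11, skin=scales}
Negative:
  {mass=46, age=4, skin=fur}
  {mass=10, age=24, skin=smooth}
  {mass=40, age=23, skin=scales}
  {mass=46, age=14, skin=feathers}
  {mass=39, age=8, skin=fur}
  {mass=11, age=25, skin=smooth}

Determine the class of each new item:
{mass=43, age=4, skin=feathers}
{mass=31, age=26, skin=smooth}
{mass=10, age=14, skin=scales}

Every 'Positive' example satisfies: skin is scales AND mass ≤ 30. None of the 'Negative' examples do.
{mass=43, age=4, skin=feathers}: Negative (skin is feathers, mass = 43).
{mass=31, age=26, skin=smooth}: Negative (skin is smooth, mass = 31).
{mass=10, age=14, skin=scales}: Positive (skin is scales, mass = 10).

Negative, Negative, Positive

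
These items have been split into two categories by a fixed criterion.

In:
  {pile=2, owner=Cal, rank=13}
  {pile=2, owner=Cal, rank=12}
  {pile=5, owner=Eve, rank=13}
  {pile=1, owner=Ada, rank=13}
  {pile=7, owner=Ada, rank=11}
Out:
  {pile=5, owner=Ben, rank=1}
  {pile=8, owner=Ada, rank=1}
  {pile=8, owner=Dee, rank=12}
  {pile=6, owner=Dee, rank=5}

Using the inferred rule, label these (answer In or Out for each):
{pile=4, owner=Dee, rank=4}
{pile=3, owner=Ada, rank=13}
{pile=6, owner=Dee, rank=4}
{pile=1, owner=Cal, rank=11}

All 'In' examples share one property — rank ≥ 11 AND pile ≤ 7 — and every 'Out' example lacks it.

Out, In, Out, In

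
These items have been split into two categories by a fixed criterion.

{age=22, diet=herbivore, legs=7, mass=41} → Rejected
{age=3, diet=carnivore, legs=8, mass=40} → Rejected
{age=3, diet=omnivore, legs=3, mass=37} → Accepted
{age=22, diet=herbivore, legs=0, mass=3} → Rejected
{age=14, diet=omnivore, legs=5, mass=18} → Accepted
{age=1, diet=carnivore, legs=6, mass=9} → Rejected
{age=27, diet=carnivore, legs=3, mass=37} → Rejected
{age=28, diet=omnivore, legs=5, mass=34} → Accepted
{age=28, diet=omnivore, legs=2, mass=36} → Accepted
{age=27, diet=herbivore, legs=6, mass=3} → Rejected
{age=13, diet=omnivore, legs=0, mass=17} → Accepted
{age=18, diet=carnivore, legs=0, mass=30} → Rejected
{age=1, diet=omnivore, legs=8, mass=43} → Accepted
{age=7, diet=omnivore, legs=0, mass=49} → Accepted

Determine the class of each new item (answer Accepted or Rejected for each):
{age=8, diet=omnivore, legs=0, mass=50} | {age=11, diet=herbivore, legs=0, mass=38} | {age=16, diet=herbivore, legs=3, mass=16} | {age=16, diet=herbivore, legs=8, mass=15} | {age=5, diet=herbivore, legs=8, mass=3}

Accepted, Rejected, Rejected, Rejected, Rejected

Rule: diet is omnivore. This holds for each 'Accepted' example and fails for each 'Rejected' one.
{age=8, diet=omnivore, legs=0, mass=50}: diet is omnivore, fits → Accepted. {age=11, diet=herbivore, legs=0, mass=38}: diet is herbivore, does not satisfy this → Rejected. {age=16, diet=herbivore, legs=3, mass=16}: diet is herbivore, does not satisfy this → Rejected. {age=16, diet=herbivore, legs=8, mass=15}: diet is herbivore, does not satisfy this → Rejected. {age=5, diet=herbivore, legs=8, mass=3}: diet is herbivore, does not satisfy this → Rejected.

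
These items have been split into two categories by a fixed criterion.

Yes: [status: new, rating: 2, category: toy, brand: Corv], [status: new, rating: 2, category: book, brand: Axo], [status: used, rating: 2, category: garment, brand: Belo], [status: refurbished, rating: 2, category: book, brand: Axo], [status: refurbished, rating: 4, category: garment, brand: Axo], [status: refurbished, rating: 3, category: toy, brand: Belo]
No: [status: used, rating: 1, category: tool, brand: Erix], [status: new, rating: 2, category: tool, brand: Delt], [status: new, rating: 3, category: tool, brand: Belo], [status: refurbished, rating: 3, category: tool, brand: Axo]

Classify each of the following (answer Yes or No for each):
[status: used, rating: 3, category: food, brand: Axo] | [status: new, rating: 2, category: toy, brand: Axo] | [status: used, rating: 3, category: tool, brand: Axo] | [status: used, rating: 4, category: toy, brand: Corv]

The common property of the 'Yes' items is: category is not tool. No 'No' item has it.
[status: used, rating: 3, category: food, brand: Axo]: category is food, matches → Yes. [status: new, rating: 2, category: toy, brand: Axo]: category is toy, matches → Yes. [status: used, rating: 3, category: tool, brand: Axo]: category is tool, does not fit → No. [status: used, rating: 4, category: toy, brand: Corv]: category is toy, matches → Yes.

Yes, Yes, No, Yes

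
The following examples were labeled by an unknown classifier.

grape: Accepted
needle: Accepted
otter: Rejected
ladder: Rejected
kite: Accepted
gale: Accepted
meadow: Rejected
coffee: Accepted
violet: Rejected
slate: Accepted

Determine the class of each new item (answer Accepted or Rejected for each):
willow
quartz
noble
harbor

Rejected, Rejected, Accepted, Rejected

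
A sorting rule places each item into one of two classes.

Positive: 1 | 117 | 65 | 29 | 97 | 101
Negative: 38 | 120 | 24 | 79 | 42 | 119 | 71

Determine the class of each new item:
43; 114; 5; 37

Negative, Negative, Positive, Positive

One predicate separates the groups cleanly: ≡ 1 (mod 4).
43: Negative (43 mod 4 = 3). 114: Negative (114 mod 4 = 2). 5: Positive (5 mod 4 = 1). 37: Positive (37 mod 4 = 1).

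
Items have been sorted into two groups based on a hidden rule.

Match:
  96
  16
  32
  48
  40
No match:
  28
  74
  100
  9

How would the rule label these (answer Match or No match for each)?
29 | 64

No match, Match

The classifier is using: multiple of 8.
29: No match (29 = 8·3 + 5).
64: Match (64 = 8·8).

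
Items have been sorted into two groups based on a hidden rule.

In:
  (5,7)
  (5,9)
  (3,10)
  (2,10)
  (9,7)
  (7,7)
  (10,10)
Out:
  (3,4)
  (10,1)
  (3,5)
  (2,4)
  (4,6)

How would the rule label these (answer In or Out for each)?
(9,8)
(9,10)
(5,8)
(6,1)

In, In, In, Out

The pattern is that an item is 'In' exactly when: sum ≥ 12.
In: (9,8), since 9+8 = 17.
In: (9,10), since 9+10 = 19.
In: (5,8), since 5+8 = 13.
Out: (6,1), since 6+1 = 7.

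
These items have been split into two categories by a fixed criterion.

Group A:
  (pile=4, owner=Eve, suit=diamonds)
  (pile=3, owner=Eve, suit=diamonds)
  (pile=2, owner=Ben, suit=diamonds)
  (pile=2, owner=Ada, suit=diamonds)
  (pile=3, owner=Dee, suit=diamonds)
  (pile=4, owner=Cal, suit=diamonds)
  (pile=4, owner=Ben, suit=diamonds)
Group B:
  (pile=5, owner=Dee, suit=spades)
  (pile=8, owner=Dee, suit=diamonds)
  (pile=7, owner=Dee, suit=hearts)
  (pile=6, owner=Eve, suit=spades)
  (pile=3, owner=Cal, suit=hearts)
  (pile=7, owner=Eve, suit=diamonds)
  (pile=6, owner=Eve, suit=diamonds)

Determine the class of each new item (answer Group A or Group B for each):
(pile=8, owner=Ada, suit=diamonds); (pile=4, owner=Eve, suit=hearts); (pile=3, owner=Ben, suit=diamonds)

Rule: suit is diamonds AND pile ≤ 4. This holds for each 'Group A' example and fails for each 'Group B' one.
(pile=8, owner=Ada, suit=diamonds) — suit is diamonds, pile = 8, hence Group B.
(pile=4, owner=Eve, suit=hearts) — suit is hearts, pile = 4, hence Group B.
(pile=3, owner=Ben, suit=diamonds) — suit is diamonds, pile = 3, hence Group A.

Group B, Group B, Group A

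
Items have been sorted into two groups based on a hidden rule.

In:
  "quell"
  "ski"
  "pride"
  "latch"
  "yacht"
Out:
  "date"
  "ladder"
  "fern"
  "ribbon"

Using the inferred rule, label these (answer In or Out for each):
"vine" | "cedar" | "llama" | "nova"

The simplest hypothesis consistent with all the labels is: odd length.

Out, In, In, Out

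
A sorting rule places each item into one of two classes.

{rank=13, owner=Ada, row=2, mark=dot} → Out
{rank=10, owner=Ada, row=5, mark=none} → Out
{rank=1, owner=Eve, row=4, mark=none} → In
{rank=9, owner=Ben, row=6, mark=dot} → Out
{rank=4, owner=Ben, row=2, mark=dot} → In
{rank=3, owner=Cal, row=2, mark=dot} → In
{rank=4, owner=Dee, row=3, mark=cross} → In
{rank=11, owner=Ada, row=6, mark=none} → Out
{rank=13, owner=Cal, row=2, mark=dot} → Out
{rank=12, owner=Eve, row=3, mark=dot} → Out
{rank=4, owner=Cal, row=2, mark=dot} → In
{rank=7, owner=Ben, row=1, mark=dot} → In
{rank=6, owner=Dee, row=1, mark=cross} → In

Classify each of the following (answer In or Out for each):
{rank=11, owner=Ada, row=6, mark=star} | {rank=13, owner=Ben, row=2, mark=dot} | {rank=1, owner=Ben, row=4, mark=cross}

The simplest hypothesis consistent with all the labels is: rank ≤ 7.
{rank=11, owner=Ada, row=6, mark=star} → rank = 11 → Out.
{rank=13, owner=Ben, row=2, mark=dot} → rank = 13 → Out.
{rank=1, owner=Ben, row=4, mark=cross} → rank = 1 → In.

Out, Out, In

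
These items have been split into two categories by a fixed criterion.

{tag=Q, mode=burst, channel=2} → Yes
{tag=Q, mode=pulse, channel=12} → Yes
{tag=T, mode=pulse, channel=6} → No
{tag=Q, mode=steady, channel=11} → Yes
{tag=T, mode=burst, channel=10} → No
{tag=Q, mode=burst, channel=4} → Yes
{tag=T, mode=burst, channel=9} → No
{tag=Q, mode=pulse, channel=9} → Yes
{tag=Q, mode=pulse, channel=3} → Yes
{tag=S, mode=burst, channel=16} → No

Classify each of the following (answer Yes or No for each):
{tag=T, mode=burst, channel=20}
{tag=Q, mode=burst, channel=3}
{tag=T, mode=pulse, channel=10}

A rule that fits every label: tag is Q — true of each 'Yes' example, false of each 'No' one.
{tag=T, mode=burst, channel=20} → tag is T → No. {tag=Q, mode=burst, channel=3} → tag is Q → Yes. {tag=T, mode=pulse, channel=10} → tag is T → No.

No, Yes, No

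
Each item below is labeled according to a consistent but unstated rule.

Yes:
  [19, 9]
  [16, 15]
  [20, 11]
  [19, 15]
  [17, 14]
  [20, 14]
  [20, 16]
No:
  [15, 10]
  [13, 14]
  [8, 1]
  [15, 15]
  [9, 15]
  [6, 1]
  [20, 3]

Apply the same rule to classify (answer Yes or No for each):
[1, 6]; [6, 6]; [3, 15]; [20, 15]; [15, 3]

No, No, No, Yes, No

The common property of the 'Yes' items is: first > second AND sum ≥ 27. No 'No' item has it.
[1, 6]: No (1 < 6, 1+6 = 7).
[6, 6]: No (6 = 6, 6+6 = 12).
[3, 15]: No (3 < 15, 3+15 = 18).
[20, 15]: Yes (20 > 15, 20+15 = 35).
[15, 3]: No (15 > 3, 15+3 = 18).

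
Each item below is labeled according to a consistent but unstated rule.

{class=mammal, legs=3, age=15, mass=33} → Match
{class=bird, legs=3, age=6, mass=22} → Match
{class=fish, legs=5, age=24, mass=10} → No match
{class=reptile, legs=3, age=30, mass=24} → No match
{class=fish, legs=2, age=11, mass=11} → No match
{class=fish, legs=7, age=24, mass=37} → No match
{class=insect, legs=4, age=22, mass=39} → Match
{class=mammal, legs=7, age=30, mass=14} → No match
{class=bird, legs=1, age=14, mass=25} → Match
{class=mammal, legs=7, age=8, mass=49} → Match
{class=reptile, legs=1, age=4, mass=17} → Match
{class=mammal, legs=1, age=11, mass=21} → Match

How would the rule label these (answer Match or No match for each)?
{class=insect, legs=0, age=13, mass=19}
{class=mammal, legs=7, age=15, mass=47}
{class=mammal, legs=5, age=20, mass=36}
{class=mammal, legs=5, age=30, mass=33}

Match, Match, Match, No match

'Match' ⟺ age ≤ 22 AND mass ≥ 14.
{class=insect, legs=0, age=13, mass=19} → age = 13, mass = 19 → Match.
{class=mammal, legs=7, age=15, mass=47} → age = 15, mass = 47 → Match.
{class=mammal, legs=5, age=20, mass=36} → age = 20, mass = 36 → Match.
{class=mammal, legs=5, age=30, mass=33} → age = 30, mass = 33 → No match.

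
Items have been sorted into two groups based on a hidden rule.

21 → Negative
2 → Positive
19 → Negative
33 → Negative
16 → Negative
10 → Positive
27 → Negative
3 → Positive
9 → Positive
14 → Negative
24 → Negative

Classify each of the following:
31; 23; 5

Negative, Negative, Positive

All 'Positive' examples share one property — at most 10 — and every 'Negative' example lacks it.
31: 31 > 10, fails this test → Negative. 23: 23 > 10, fails this test → Negative. 5: 5 ≤ 10, fits → Positive.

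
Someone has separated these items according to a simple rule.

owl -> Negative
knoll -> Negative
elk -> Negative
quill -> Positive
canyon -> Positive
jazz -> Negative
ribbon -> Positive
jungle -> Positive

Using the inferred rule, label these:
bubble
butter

Positive, Positive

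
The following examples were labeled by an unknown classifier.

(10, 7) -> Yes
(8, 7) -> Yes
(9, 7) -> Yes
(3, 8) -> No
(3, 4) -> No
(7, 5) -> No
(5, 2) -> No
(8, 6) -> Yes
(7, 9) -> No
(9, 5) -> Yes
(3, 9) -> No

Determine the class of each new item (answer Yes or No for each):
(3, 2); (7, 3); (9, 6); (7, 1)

No, No, Yes, No

One predicate separates the groups cleanly: first ≥ 8.
No: (3, 2), since first 3.
No: (7, 3), since first 7.
Yes: (9, 6), since first 9.
No: (7, 1), since first 7.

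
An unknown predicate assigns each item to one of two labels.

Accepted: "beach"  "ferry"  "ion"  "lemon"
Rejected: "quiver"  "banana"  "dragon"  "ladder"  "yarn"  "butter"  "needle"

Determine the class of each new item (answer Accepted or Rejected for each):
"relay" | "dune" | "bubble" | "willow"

The simplest hypothesis consistent with all the labels is: odd length.

Accepted, Rejected, Rejected, Rejected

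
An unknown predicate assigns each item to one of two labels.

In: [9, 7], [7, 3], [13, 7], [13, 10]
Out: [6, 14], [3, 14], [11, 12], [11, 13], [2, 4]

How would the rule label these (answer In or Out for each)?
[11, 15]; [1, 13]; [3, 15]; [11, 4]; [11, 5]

All 'In' examples share one property — first > second — and every 'Out' example lacks it.

Out, Out, Out, In, In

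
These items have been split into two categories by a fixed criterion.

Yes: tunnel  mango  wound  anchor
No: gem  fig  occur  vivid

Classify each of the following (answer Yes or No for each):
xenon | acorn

Checking candidate rules against both groups, what survives is: contains 'n'.
xenon: has 'n', qualifies → Yes.
acorn: has 'n', qualifies → Yes.

Yes, Yes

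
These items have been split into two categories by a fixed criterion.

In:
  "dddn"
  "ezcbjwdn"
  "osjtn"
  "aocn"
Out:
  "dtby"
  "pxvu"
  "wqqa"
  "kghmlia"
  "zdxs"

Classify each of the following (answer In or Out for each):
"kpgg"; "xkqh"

Out, Out

The pattern is that an item is 'In' exactly when: contains 'n'.
"kpgg": no 'n' — doesn't qualify, so Out. "xkqh": no 'n' — doesn't qualify, so Out.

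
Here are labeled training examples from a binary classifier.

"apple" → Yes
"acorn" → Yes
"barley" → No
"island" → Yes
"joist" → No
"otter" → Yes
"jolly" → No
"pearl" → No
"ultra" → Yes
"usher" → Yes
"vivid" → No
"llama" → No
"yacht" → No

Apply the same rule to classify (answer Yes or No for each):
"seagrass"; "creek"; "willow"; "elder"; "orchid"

No, No, No, Yes, Yes

All 'Yes' examples share one property — starts with a vowel — and every 'No' example lacks it.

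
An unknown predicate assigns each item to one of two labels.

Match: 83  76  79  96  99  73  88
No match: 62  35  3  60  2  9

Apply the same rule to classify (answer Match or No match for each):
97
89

Match, Match

Every 'Match' example satisfies: at least 73. None of the 'No match' examples do.
97: 97 ≥ 73 — meets the rule, so Match. 89: 89 ≥ 73 — meets the rule, so Match.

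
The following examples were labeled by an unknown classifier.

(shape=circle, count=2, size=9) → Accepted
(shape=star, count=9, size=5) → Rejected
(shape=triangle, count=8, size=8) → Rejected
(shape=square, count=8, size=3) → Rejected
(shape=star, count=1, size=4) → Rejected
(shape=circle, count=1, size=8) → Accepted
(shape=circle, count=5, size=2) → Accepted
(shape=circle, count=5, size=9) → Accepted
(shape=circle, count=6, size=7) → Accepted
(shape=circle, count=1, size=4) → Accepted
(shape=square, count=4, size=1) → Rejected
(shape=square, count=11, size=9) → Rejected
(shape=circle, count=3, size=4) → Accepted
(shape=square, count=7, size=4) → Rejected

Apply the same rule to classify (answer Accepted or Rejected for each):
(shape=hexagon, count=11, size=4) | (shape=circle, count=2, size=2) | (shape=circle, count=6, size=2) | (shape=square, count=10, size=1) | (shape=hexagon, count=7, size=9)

Rejected, Accepted, Accepted, Rejected, Rejected

Checking candidate rules against both groups, what survives is: shape is circle.
Rejected: (shape=hexagon, count=11, size=4), since shape is hexagon.
Accepted: (shape=circle, count=2, size=2), since shape is circle.
Accepted: (shape=circle, count=6, size=2), since shape is circle.
Rejected: (shape=square, count=10, size=1), since shape is square.
Rejected: (shape=hexagon, count=7, size=9), since shape is hexagon.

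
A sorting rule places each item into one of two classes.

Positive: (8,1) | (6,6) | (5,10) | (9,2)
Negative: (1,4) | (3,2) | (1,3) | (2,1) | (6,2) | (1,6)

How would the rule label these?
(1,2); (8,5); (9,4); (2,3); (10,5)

All 'Positive' examples share one property — sum ≥ 9 — and every 'Negative' example lacks it.

Negative, Positive, Positive, Negative, Positive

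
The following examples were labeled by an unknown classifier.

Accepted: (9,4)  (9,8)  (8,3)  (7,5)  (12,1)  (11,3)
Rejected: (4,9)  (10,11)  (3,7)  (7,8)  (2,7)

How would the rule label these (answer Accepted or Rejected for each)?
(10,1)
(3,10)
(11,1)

Accepted, Rejected, Accepted

The classifier is using: first > second.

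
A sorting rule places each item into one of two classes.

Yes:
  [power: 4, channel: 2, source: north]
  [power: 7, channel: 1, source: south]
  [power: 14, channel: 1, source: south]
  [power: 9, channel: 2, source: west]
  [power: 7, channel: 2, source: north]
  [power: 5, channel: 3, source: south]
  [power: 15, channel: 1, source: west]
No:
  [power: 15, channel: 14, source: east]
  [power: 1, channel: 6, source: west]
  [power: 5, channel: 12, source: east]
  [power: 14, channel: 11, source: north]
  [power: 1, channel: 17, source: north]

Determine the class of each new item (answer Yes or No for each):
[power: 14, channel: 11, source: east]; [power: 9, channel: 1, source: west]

'Yes' ⟺ channel ≤ 3.

No, Yes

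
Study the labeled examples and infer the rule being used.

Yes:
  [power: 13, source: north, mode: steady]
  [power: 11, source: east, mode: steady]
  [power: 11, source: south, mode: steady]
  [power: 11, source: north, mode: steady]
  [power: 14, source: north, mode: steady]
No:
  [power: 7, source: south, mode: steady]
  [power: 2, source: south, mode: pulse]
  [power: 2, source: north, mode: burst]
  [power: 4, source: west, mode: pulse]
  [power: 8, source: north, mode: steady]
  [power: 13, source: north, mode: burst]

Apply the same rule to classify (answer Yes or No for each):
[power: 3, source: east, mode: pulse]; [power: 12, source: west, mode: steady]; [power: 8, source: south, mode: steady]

No, Yes, No

One predicate separates the groups cleanly: mode is steady AND power ≥ 11.
[power: 3, source: east, mode: pulse]: mode is pulse, power = 3, lacks this property → No.
[power: 12, source: west, mode: steady]: mode is steady, power = 12, has this property → Yes.
[power: 8, source: south, mode: steady]: mode is steady, power = 8, lacks this property → No.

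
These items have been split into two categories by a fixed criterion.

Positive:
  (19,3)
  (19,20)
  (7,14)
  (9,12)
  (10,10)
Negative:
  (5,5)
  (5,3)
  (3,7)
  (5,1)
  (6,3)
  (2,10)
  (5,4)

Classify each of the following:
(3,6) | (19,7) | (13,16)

All 'Positive' examples share one property — sum ≥ 20 — and every 'Negative' example lacks it.
(3,6) — 3+6 = 9, hence Negative. (19,7) — 19+7 = 26, hence Positive. (13,16) — 13+16 = 29, hence Positive.

Negative, Positive, Positive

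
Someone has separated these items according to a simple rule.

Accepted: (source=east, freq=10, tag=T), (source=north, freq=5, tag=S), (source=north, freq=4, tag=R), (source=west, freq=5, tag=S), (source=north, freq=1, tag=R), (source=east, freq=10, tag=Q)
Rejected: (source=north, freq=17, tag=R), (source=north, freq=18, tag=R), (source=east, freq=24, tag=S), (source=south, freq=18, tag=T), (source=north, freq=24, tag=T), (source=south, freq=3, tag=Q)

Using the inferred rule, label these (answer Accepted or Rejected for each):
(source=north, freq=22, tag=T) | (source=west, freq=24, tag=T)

Rejected, Rejected

All 'Accepted' examples share one property — freq ≠ 3 AND freq ≤ 10 — and every 'Rejected' example lacks it.
(source=north, freq=22, tag=T): Rejected (freq = 22). (source=west, freq=24, tag=T): Rejected (freq = 24).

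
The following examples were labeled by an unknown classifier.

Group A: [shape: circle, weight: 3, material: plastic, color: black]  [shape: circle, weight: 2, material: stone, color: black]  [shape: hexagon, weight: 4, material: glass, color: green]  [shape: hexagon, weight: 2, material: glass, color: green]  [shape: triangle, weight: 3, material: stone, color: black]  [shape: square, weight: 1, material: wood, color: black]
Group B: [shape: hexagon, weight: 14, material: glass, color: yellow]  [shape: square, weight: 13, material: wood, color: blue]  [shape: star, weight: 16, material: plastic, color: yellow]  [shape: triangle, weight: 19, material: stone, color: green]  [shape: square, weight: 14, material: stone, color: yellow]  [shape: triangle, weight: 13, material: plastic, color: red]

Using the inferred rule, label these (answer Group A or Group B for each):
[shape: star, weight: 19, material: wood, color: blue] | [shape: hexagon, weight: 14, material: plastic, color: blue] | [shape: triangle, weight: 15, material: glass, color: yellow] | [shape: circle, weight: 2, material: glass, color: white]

Group B, Group B, Group B, Group A

The rule appears to be: weight ≤ 4.
[shape: star, weight: 19, material: wood, color: blue] — weight = 19, hence Group B.
[shape: hexagon, weight: 14, material: plastic, color: blue] — weight = 14, hence Group B.
[shape: triangle, weight: 15, material: glass, color: yellow] — weight = 15, hence Group B.
[shape: circle, weight: 2, material: glass, color: white] — weight = 2, hence Group A.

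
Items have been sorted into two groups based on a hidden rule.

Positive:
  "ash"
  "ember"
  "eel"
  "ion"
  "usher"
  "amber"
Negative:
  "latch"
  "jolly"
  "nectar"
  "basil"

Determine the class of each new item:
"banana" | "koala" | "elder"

Negative, Negative, Positive

The pattern is that an item is 'Positive' exactly when: starts with a vowel.
Negative: "banana", since starts with 'b'.
Negative: "koala", since starts with 'k'.
Positive: "elder", since starts with 'e'.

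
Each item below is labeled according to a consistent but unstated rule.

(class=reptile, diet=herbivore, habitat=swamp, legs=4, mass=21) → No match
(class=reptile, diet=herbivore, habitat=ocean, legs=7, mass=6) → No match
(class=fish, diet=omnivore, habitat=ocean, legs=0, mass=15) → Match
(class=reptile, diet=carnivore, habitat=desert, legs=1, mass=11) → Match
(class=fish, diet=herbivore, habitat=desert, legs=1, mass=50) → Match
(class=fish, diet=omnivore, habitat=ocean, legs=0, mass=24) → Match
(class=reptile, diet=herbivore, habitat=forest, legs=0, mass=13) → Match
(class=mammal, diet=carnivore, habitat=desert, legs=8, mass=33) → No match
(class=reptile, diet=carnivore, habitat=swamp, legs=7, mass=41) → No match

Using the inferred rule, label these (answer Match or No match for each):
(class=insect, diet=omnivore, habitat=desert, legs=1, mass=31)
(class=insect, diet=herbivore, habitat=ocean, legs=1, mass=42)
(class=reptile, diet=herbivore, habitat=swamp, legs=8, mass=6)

Match, Match, No match

The rule appears to be: legs ≤ 1.
(class=insect, diet=omnivore, habitat=desert, legs=1, mass=31): legs = 1, checks out → Match. (class=insect, diet=herbivore, habitat=ocean, legs=1, mass=42): legs = 1, checks out → Match. (class=reptile, diet=herbivore, habitat=swamp, legs=8, mass=6): legs = 8, does not fit → No match.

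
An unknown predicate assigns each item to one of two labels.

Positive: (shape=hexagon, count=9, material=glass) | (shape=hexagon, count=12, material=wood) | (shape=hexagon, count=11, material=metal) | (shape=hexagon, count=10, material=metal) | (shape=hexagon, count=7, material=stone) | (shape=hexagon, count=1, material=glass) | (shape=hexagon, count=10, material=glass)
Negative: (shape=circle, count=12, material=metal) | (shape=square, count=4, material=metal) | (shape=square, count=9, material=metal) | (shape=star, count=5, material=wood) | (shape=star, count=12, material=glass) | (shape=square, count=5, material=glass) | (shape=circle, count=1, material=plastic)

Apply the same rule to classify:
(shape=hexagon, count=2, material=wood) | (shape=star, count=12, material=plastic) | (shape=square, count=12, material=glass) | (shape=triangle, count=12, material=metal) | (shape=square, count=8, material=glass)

The common property of the 'Positive' items is: shape is hexagon. No 'Negative' item has it.
(shape=hexagon, count=2, material=wood): Positive (shape is hexagon).
(shape=star, count=12, material=plastic): Negative (shape is star).
(shape=square, count=12, material=glass): Negative (shape is square).
(shape=triangle, count=12, material=metal): Negative (shape is triangle).
(shape=square, count=8, material=glass): Negative (shape is square).

Positive, Negative, Negative, Negative, Negative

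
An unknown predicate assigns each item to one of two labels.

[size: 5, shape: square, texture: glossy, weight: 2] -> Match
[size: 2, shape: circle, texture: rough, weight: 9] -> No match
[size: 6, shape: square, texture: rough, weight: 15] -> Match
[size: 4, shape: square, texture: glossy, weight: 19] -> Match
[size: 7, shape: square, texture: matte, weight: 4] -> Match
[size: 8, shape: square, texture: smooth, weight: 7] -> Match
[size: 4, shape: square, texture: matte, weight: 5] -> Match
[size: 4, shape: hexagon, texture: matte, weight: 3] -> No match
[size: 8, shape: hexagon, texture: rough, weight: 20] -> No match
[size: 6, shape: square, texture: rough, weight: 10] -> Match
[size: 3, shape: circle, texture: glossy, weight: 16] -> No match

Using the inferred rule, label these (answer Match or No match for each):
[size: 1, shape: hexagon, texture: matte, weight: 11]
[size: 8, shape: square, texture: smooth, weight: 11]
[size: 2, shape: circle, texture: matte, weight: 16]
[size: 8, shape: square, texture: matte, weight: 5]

No match, Match, No match, Match

Looking at the examples, the only property every 'Match' case has and every 'No match' case lacks is: shape is square.
[size: 1, shape: hexagon, texture: matte, weight: 11]: No match (shape is hexagon).
[size: 8, shape: square, texture: smooth, weight: 11]: Match (shape is square).
[size: 2, shape: circle, texture: matte, weight: 16]: No match (shape is circle).
[size: 8, shape: square, texture: matte, weight: 5]: Match (shape is square).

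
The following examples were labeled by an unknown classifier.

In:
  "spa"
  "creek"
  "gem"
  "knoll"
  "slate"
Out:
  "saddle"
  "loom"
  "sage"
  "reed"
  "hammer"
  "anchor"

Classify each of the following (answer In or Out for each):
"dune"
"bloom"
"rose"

Out, In, Out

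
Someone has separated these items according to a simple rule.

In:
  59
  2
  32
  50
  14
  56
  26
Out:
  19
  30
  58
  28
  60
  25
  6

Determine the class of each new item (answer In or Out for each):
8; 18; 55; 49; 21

The rule appears to be: ≡ 2 (mod 3).
8: 8 mod 3 = 2 — passes, so In. 18: 18 mod 3 = 0 — does not satisfy this, so Out. 55: 55 mod 3 = 1 — does not satisfy this, so Out. 49: 49 mod 3 = 1 — does not satisfy this, so Out. 21: 21 mod 3 = 0 — does not satisfy this, so Out.

In, Out, Out, Out, Out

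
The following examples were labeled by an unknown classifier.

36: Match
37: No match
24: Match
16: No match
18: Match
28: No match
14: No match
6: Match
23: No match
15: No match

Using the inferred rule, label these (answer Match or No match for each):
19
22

No match, No match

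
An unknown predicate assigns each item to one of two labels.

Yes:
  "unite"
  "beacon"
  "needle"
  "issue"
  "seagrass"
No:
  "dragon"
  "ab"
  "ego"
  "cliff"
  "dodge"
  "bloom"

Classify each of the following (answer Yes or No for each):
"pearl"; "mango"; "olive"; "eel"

The classifier is using: has ≥ 3 vowels.
"pearl": No (2 vowels). "mango": No (2 vowels). "olive": Yes (3 vowels). "eel": No (2 vowels).

No, No, Yes, No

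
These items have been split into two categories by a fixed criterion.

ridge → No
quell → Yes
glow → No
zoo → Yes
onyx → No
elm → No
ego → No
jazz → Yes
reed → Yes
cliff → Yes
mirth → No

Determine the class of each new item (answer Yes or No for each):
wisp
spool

No, Yes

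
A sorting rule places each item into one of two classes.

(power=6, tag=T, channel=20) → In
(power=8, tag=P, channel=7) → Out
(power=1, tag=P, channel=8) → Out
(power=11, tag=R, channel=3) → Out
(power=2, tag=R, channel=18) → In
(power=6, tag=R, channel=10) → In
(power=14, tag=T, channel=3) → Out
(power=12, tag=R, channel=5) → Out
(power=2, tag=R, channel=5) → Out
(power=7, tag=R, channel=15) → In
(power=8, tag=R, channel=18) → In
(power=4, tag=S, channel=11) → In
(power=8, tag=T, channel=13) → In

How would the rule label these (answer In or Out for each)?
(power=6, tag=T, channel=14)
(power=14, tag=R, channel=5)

The common property of the 'In' items is: channel ≥ 10. No 'Out' item has it.

In, Out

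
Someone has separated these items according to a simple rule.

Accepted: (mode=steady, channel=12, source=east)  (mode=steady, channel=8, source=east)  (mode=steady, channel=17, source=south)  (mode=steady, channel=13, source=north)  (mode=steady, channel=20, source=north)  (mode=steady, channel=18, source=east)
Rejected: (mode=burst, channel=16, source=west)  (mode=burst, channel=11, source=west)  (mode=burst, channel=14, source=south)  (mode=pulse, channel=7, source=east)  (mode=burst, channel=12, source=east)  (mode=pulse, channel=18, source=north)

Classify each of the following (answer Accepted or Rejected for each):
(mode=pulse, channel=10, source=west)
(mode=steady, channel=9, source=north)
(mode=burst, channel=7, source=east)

Rejected, Accepted, Rejected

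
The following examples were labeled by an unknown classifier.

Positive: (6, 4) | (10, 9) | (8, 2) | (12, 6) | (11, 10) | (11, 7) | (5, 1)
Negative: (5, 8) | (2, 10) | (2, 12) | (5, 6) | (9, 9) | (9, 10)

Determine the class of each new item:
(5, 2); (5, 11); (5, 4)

Positive, Negative, Positive

The common property of the 'Positive' items is: first > second. No 'Negative' item has it.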